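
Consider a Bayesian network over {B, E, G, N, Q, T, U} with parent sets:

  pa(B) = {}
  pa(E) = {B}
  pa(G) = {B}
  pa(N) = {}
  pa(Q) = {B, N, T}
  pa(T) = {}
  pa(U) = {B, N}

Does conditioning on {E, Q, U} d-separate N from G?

There are 2 undirected paths between N and G; checking each against the conditioning set {E, Q, U}:
  1. N → U ← B → G — U:collider[open]; B:fork[open] ⇒ active
  2. N → Q ← B → G — Q:collider[open]; B:fork[open] ⇒ active
Since the path N → U ← B → G is active, N and G are not d-separated given {E, Q, U}.

No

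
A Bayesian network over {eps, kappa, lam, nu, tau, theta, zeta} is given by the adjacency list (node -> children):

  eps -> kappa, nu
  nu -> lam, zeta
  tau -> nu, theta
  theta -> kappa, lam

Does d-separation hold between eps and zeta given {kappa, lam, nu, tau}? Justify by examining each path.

Yes — eps and zeta are d-separated given {kappa, lam, nu, tau}.

3 paths connect eps and zeta; each must be blocked for d-separation to hold:
Path 1: eps → kappa ← theta → lam ← nu → zeta
  nu is a fork here and nu is conditioned on, so the path is blocked at nu.
Path 2: eps → kappa ← theta ← tau → nu → zeta
  tau is a fork here and tau is conditioned on, so the path is blocked at tau.
Path 3: eps → nu → zeta
  nu is a chain here and nu is conditioned on, so the path is blocked at nu.
All paths are blocked; eps ⊥ zeta | {kappa, lam, nu, tau} holds.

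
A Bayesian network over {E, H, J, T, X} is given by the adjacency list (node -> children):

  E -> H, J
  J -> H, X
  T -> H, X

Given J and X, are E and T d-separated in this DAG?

There are 4 undirected paths between E and T; checking each against the conditioning set {J, X}:
Path 1: E → J → H ← T
  J is a chain here and J is conditioned on, so the path is blocked at J.
Path 2: E → J → X ← T
  J is a chain here and J is conditioned on, so the path is blocked at J.
Path 3: E → H ← J → X ← T
  H is a collider here and neither H nor any of its descendants is conditioned on, so the collider stays closed — the path is blocked at H.
Path 4: E → H ← T
  H is a collider here and neither H nor any of its descendants is conditioned on, so the collider stays closed — the path is blocked at H.
Every path is blocked, so E and T are d-separated given {J, X}.

Yes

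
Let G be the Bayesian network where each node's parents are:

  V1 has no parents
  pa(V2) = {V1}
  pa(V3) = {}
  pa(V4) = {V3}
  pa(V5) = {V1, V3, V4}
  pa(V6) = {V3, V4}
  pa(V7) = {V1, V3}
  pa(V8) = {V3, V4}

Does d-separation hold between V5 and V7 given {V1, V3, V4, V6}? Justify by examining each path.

Yes — V5 and V7 are d-separated given {V1, V3, V4, V6}.

We examine all 5 paths between V5 and V7:
Path 1: V5 ← V3 → V7
  V3 is a fork here and V3 is conditioned on, so the path is blocked at V3.
Path 2: V5 ← V1 → V7
  V1 is a fork here and V1 is conditioned on, so the path is blocked at V1.
Path 3: V5 ← V4 ← V3 → V7
  V4 is a chain here and V4 is conditioned on, so the path is blocked at V4.
Path 4: V5 ← V4 → V6 ← V3 → V7
  V4 is a fork here and V4 is conditioned on, so the path is blocked at V4.
Path 5: V5 ← V4 → V8 ← V3 → V7
  V4 is a fork here and V4 is conditioned on, so the path is blocked at V4.
Every path is blocked, so V5 and V7 are d-separated given {V1, V3, V4, V6}.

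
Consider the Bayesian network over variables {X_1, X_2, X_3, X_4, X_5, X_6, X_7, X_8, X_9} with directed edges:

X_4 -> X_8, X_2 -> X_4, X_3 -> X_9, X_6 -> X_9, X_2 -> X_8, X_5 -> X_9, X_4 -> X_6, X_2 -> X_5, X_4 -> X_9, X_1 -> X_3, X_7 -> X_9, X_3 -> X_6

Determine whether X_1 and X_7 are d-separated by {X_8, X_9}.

No

We examine all 5 paths between X_1 and X_7:
  1. X_1 → X_3 → X_6 → X_9 ← X_7 — X_3:chain[open]; X_6:chain[open]; X_9:collider[open] ⇒ active
  2. X_1 → X_3 → X_6 ← X_4 ← X_2 → X_5 → X_9 ← X_7 — X_3:chain[open]; X_6:collider[open]; X_4:chain[open]; X_2:fork[open]; X_5:chain[open]; X_9:collider[open] ⇒ active
  3. X_1 → X_3 → X_6 ← X_4 → X_9 ← X_7 — X_3:chain[open]; X_6:collider[open]; X_4:fork[open]; X_9:collider[open] ⇒ active
  4. X_1 → X_3 → X_6 ← X_4 → X_8 ← X_2 → X_5 → X_9 ← X_7 — X_3:chain[open]; X_6:collider[open]; X_4:fork[open]; X_8:collider[open]; X_2:fork[open]; X_5:chain[open]; X_9:collider[open] ⇒ active
  5. X_1 → X_3 → X_9 ← X_7 — X_3:chain[open]; X_9:collider[open] ⇒ active
At least one path is unblocked, so d-separation fails.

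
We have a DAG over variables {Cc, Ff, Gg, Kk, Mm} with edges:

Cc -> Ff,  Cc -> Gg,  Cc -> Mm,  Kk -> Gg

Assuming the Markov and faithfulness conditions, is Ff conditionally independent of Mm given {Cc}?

The only undirected path from Ff to Mm is:
Path 1: Ff ← Cc → Mm
  Cc is a fork here and Cc is conditioned on, so the path is blocked at Cc.
Since every path is blocked, d-separation holds.

Yes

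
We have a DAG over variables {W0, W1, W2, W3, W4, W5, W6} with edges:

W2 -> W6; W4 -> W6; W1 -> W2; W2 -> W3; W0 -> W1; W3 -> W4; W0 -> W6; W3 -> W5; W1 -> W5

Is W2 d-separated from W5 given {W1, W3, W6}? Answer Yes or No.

6 paths connect W2 and W5; each must be blocked for d-separation to hold:
Path 1: W2 → W6 ← W0 → W1 → W5
  W1 is a chain here and W1 is conditioned on, so the path is blocked at W1.
Path 2: W2 → W6 ← W4 ← W3 → W5
  W3 is a fork here and W3 is conditioned on, so the path is blocked at W3.
Path 3: W2 → W3 → W5
  W3 is a chain here and W3 is conditioned on, so the path is blocked at W3.
Path 4: W2 → W3 → W4 → W6 ← W0 → W1 → W5
  W3 is a chain here and W3 is conditioned on, so the path is blocked at W3.
Path 5: W2 ← W1 ← W0 → W6 ← W4 ← W3 → W5
  W1 is a chain here and W1 is conditioned on, so the path is blocked at W1.
Path 6: W2 ← W1 → W5
  W1 is a fork here and W1 is conditioned on, so the path is blocked at W1.
Every path is blocked, so W2 and W5 are d-separated given {W1, W3, W6}.

Yes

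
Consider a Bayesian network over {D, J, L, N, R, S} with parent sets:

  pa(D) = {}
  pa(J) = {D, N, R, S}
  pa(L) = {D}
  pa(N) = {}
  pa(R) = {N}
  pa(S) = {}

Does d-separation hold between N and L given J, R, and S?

Enumerating the 2 paths from N to L and testing each for blocking by {J, R, S}:
Path 1: N → R → J ← D → L
  R is a chain here and R is conditioned on, so the path is blocked at R.
Path 2: N → J ← D → L
  J is a collider and J is conditioned on, which opens it; D is a fork and D is not conditioned on — no node blocks this path, so it is active.
Because an active path exists, N and L are not d-separated.

No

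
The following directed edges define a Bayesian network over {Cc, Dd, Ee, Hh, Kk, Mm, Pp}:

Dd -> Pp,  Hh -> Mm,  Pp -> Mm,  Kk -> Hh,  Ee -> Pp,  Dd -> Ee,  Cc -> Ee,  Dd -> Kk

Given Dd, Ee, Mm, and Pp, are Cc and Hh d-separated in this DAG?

Yes — Cc and Hh are d-separated given {Dd, Ee, Mm, Pp}.

4 paths connect Cc and Hh; each must be blocked for d-separation to hold:
Path 1: Cc → Ee → Pp → Mm ← Hh
  Ee is a chain here and Ee is conditioned on, so the path is blocked at Ee.
Path 2: Cc → Ee → Pp ← Dd → Kk → Hh
  Ee is a chain here and Ee is conditioned on, so the path is blocked at Ee.
Path 3: Cc → Ee ← Dd → Kk → Hh
  Dd is a fork here and Dd is conditioned on, so the path is blocked at Dd.
Path 4: Cc → Ee ← Dd → Pp → Mm ← Hh
  Dd is a fork here and Dd is conditioned on, so the path is blocked at Dd.
All paths are blocked; Cc ⊥ Hh | {Dd, Ee, Mm, Pp} holds.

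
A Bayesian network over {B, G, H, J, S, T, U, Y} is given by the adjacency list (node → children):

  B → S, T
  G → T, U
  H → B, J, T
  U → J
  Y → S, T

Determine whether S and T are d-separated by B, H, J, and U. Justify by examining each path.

We examine all 4 paths between S and T:
  1. S ← Y → T — Y:fork[open] ⇒ active
  2. S ← B ← H → J ← U ← G → T — B:chain[blocks]; H:fork[blocks]; J:collider[open]; U:chain[blocks]; G:fork[open] ⇒ blocked
  3. S ← B ← H → T — B:chain[blocks]; H:fork[blocks] ⇒ blocked
  4. S ← B → T — B:fork[blocks] ⇒ blocked
Since the path S ← Y → T is active, S and T are not d-separated given {B, H, J, U}.

No — S and T are not d-separated given {B, H, J, U}.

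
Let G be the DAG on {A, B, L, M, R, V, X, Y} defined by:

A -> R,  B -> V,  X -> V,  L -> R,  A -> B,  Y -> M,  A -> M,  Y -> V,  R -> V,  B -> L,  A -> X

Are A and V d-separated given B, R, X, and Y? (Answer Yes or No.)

Yes — A and V are d-separated given {B, R, X, Y}.

We examine all 6 paths between A and V:
Path 1: A → X → V
  X is a chain here and X is conditioned on, so the path is blocked at X.
Path 2: A → R ← L ← B → V
  B is a fork here and B is conditioned on, so the path is blocked at B.
Path 3: A → R → V
  R is a chain here and R is conditioned on, so the path is blocked at R.
Path 4: A → M ← Y → V
  M is a collider here and neither M nor any of its descendants is conditioned on, so the collider stays closed — the path is blocked at M.
Path 5: A → B → L → R → V
  B is a chain here and B is conditioned on, so the path is blocked at B.
Path 6: A → B → V
  B is a chain here and B is conditioned on, so the path is blocked at B.
Every path is blocked, so A and V are d-separated given {B, R, X, Y}.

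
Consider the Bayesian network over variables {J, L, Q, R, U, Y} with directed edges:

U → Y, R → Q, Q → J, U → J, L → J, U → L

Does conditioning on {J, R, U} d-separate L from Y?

Yes

2 paths connect L and Y; each must be blocked for d-separation to hold:
Path 1: L → J ← U → Y
  U is a fork here and U is conditioned on, so the path is blocked at U.
Path 2: L ← U → Y
  U is a fork here and U is conditioned on, so the path is blocked at U.
All paths are blocked; L ⊥ Y | {J, R, U} holds.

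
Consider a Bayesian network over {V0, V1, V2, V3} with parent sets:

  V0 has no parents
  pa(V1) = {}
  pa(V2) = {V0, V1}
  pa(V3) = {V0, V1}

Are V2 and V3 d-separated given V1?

We examine all 2 paths between V2 and V3:
Path 1: V2 ← V1 → V3
  V1 is a fork here and V1 is conditioned on, so the path is blocked at V1.
Path 2: V2 ← V0 → V3
  V0 is a fork and V0 is not conditioned on — no node blocks this path, so it is active.
At least one path is unblocked, so d-separation fails.

No — V2 and V3 are not d-separated given {V1}.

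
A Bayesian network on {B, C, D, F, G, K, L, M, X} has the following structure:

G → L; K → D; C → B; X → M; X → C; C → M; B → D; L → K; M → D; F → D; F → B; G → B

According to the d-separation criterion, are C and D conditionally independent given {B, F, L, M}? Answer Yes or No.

There are 5 undirected paths between C and D; checking each against the conditioning set {B, F, L, M}:
Path 1: C → M → D
  M is a chain here and M is conditioned on, so the path is blocked at M.
Path 2: C → B → D
  B is a chain here and B is conditioned on, so the path is blocked at B.
Path 3: C → B ← F → D
  F is a fork here and F is conditioned on, so the path is blocked at F.
Path 4: C → B ← G → L → K → D
  L is a chain here and L is conditioned on, so the path is blocked at L.
Path 5: C ← X → M → D
  M is a chain here and M is conditioned on, so the path is blocked at M.
All paths are blocked; C ⊥ D | {B, F, L, M} holds.

Yes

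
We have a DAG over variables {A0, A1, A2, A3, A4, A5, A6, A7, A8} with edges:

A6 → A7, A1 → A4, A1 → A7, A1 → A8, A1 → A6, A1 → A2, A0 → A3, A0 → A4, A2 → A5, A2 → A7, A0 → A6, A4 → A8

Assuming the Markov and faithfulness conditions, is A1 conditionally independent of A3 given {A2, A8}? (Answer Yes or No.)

We examine all 5 paths between A1 and A3:
Path 1: A1 → A8 ← A4 ← A0 → A3
  A8 is a collider and A8 is conditioned on, which opens it; A4 is a chain and A4 is not conditioned on; A0 is a fork and A0 is not conditioned on — no node blocks this path, so it is active.
Path 2: A1 → A7 ← A6 ← A0 → A3
  A7 is a collider here and neither A7 nor any of its descendants is conditioned on, so the collider stays closed — the path is blocked at A7.
Path 3: A1 → A2 → A7 ← A6 ← A0 → A3
  A2 is a chain here and A2 is conditioned on, so the path is blocked at A2.
Path 4: A1 → A6 ← A0 → A3
  A6 is a collider here and neither A6 nor any of its descendants is conditioned on, so the collider stays closed — the path is blocked at A6.
Path 5: A1 → A4 ← A0 → A3
  A4 is a collider and its descendant A8 is conditioned on, which opens it; A0 is a fork and A0 is not conditioned on — no node blocks this path, so it is active.
At least one path is unblocked, so d-separation fails.

No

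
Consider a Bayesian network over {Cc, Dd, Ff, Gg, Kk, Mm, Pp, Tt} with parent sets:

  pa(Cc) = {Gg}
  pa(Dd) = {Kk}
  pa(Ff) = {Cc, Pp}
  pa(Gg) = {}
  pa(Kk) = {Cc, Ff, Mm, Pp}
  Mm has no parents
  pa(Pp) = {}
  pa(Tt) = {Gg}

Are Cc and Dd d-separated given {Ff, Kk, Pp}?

Enumerating the 3 paths from Cc to Dd and testing each for blocking by {Ff, Kk, Pp}:
Path 1: Cc → Kk → Dd
  Kk is a chain here and Kk is conditioned on, so the path is blocked at Kk.
Path 2: Cc → Ff → Kk → Dd
  Ff is a chain here and Ff is conditioned on, so the path is blocked at Ff.
Path 3: Cc → Ff ← Pp → Kk → Dd
  Pp is a fork here and Pp is conditioned on, so the path is blocked at Pp.
Every path is blocked, so Cc and Dd are d-separated given {Ff, Kk, Pp}.

Yes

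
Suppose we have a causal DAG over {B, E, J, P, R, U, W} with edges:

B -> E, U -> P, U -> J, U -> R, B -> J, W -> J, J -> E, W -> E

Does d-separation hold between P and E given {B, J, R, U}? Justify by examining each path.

There are 3 undirected paths between P and E; checking each against the conditioning set {B, J, R, U}:
  1. P ← U → J ← W → E — U:fork[blocks]; J:collider[open]; W:fork[open] ⇒ blocked
  2. P ← U → J ← B → E — U:fork[blocks]; J:collider[open]; B:fork[blocks] ⇒ blocked
  3. P ← U → J → E — U:fork[blocks]; J:chain[blocks] ⇒ blocked
Every path is blocked, so P and E are d-separated given {B, J, R, U}.

Yes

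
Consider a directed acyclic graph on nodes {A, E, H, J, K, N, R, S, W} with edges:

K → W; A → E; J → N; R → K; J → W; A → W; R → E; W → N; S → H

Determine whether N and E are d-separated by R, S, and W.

There are 4 undirected paths between N and E; checking each against the conditioning set {R, S, W}:
Path 1: N ← J → W ← A → E
  J is a fork and J is not conditioned on; W is a collider and W is conditioned on, which opens it; A is a fork and A is not conditioned on — no node blocks this path, so it is active.
Path 2: N ← J → W ← K ← R → E
  R is a fork here and R is conditioned on, so the path is blocked at R.
Path 3: N ← W ← A → E
  W is a chain here and W is conditioned on, so the path is blocked at W.
Path 4: N ← W ← K ← R → E
  W is a chain here and W is conditioned on, so the path is blocked at W.
At least one path is unblocked, so d-separation fails.

No — N and E are not d-separated given {R, S, W}.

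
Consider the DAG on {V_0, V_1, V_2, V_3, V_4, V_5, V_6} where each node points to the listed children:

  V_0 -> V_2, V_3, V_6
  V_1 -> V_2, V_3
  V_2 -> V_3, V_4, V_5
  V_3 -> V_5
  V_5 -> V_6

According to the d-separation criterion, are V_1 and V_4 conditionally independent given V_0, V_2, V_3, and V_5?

Yes

6 paths connect V_1 and V_4; each must be blocked for d-separation to hold:
  1. V_1 → V_2 → V_4 — V_2:chain[blocks] ⇒ blocked
  2. V_1 → V_3 ← V_2 → V_4 — V_3:collider[open]; V_2:fork[blocks] ⇒ blocked
  3. V_1 → V_3 ← V_0 → V_2 → V_4 — V_3:collider[open]; V_0:fork[blocks]; V_2:chain[blocks] ⇒ blocked
  4. V_1 → V_3 ← V_0 → V_6 ← V_5 ← V_2 → V_4 — V_3:collider[open]; V_0:fork[blocks]; V_6:collider[blocks]; V_5:chain[blocks]; V_2:fork[blocks] ⇒ blocked
  5. V_1 → V_3 → V_5 ← V_2 → V_4 — V_3:chain[blocks]; V_5:collider[open]; V_2:fork[blocks] ⇒ blocked
  6. V_1 → V_3 → V_5 → V_6 ← V_0 → V_2 → V_4 — V_3:chain[blocks]; V_5:chain[blocks]; V_6:collider[blocks]; V_0:fork[blocks]; V_2:chain[blocks] ⇒ blocked
Since every path is blocked, d-separation holds.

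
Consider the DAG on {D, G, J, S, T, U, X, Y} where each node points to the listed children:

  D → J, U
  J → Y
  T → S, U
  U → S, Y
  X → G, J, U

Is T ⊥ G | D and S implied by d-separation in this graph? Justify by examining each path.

No

There are 6 undirected paths between T and G; checking each against the conditioning set {D, S}:
Path 1: T → U ← X → G
  U is a collider and its descendant S is conditioned on, which opens it; X is a fork and X is not conditioned on — no node blocks this path, so it is active.
Path 2: T → U ← D → J ← X → G
  D is a fork here and D is conditioned on, so the path is blocked at D.
Path 3: T → U → Y ← J ← X → G
  Y is a collider here and neither Y nor any of its descendants is conditioned on, so the collider stays closed — the path is blocked at Y.
Path 4: T → S ← U ← X → G
  S is a collider and S is conditioned on, which opens it; U is a chain and U is not conditioned on; X is a fork and X is not conditioned on — no node blocks this path, so it is active.
Path 5: T → S ← U ← D → J ← X → G
  D is a fork here and D is conditioned on, so the path is blocked at D.
Path 6: T → S ← U → Y ← J ← X → G
  Y is a collider here and neither Y nor any of its descendants is conditioned on, so the collider stays closed — the path is blocked at Y.
Because an active path exists, T and G are not d-separated.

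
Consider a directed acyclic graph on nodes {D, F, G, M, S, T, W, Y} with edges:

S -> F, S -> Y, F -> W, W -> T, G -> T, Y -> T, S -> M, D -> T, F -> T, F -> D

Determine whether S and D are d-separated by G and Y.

We examine all 6 paths between S and D:
Path 1: S → F → W → T ← D
  T is a collider here and neither T nor any of its descendants is conditioned on, so the collider stays closed — the path is blocked at T.
Path 2: S → F → D
  F is a chain and F is not conditioned on — no node blocks this path, so it is active.
Path 3: S → F → T ← D
  T is a collider here and neither T nor any of its descendants is conditioned on, so the collider stays closed — the path is blocked at T.
Path 4: S → Y → T ← F → D
  Y is a chain here and Y is conditioned on, so the path is blocked at Y.
Path 5: S → Y → T ← W ← F → D
  Y is a chain here and Y is conditioned on, so the path is blocked at Y.
Path 6: S → Y → T ← D
  Y is a chain here and Y is conditioned on, so the path is blocked at Y.
Because an active path exists, S and D are not d-separated.

No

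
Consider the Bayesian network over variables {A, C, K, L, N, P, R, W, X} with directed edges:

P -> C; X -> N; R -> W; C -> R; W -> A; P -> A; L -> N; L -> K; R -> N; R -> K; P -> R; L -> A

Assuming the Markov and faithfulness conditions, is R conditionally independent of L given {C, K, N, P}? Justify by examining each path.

We examine all 5 paths between R and L:
Path 1: R → W → A ← L
  A is a collider here and neither A nor any of its descendants is conditioned on, so the collider stays closed — the path is blocked at A.
Path 2: R → K ← L
  K is a collider and K is conditioned on, which opens it — no node blocks this path, so it is active.
Path 3: R ← C ← P → A ← L
  C is a chain here and C is conditioned on, so the path is blocked at C.
Path 4: R ← P → A ← L
  P is a fork here and P is conditioned on, so the path is blocked at P.
Path 5: R → N ← L
  N is a collider and N is conditioned on, which opens it — no node blocks this path, so it is active.
Because an active path exists, R and L are not d-separated.

No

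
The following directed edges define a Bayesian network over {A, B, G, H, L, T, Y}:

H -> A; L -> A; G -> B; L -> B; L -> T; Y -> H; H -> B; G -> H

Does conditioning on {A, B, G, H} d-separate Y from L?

There are 3 undirected paths between Y and L; checking each against the conditioning set {A, B, G, H}:
  1. Y → H → A ← L — H:chain[blocks]; A:collider[open] ⇒ blocked
  2. Y → H ← G → B ← L — H:collider[open]; G:fork[blocks]; B:collider[open] ⇒ blocked
  3. Y → H → B ← L — H:chain[blocks]; B:collider[open] ⇒ blocked
Every path is blocked, so Y and L are d-separated given {A, B, G, H}.

Yes — Y and L are d-separated given {A, B, G, H}.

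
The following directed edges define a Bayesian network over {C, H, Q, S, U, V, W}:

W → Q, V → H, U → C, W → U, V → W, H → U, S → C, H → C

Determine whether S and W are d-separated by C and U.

There are 4 undirected paths between S and W; checking each against the conditioning set {C, U}:
  1. S → C ← H ← V → W — C:collider[open]; H:chain[open]; V:fork[open] ⇒ active
  2. S → C ← H → U ← W — C:collider[open]; H:fork[open]; U:collider[open] ⇒ active
  3. S → C ← U ← W — C:collider[open]; U:chain[blocks] ⇒ blocked
  4. S → C ← U ← H ← V → W — C:collider[open]; U:chain[blocks]; H:chain[open]; V:fork[open] ⇒ blocked
Because an active path exists, S and W are not d-separated.

No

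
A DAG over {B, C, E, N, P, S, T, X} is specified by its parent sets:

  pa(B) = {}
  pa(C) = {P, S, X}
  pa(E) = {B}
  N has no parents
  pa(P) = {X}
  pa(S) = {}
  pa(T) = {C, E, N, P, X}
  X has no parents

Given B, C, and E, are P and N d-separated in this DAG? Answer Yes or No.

Yes

There are 5 undirected paths between P and N; checking each against the conditioning set {B, C, E}:
  1. P → C → T ← N — C:chain[blocks]; T:collider[blocks] ⇒ blocked
  2. P → C ← X → T ← N — C:collider[open]; X:fork[open]; T:collider[blocks] ⇒ blocked
  3. P → T ← N — T:collider[blocks] ⇒ blocked
  4. P ← X → C → T ← N — X:fork[open]; C:chain[blocks]; T:collider[blocks] ⇒ blocked
  5. P ← X → T ← N — X:fork[open]; T:collider[blocks] ⇒ blocked
Since every path is blocked, d-separation holds.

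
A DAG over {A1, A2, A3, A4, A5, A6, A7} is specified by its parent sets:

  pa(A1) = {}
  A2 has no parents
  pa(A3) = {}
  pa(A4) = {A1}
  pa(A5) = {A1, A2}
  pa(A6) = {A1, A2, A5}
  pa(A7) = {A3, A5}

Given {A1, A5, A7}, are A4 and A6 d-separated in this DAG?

Yes — A4 and A6 are d-separated given {A1, A5, A7}.

Enumerating the 3 paths from A4 to A6 and testing each for blocking by {A1, A5, A7}:
Path 1: A4 ← A1 → A5 ← A2 → A6
  A1 is a fork here and A1 is conditioned on, so the path is blocked at A1.
Path 2: A4 ← A1 → A5 → A6
  A1 is a fork here and A1 is conditioned on, so the path is blocked at A1.
Path 3: A4 ← A1 → A6
  A1 is a fork here and A1 is conditioned on, so the path is blocked at A1.
All paths are blocked; A4 ⊥ A6 | {A1, A5, A7} holds.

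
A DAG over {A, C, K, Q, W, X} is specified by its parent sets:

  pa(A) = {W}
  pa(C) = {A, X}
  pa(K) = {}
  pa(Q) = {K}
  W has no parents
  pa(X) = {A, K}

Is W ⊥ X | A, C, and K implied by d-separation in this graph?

Yes

There are 2 undirected paths between W and X; checking each against the conditioning set {A, C, K}:
  1. W → A → C ← X — A:chain[blocks]; C:collider[open] ⇒ blocked
  2. W → A → X — A:chain[blocks] ⇒ blocked
All paths are blocked; W ⊥ X | {A, C, K} holds.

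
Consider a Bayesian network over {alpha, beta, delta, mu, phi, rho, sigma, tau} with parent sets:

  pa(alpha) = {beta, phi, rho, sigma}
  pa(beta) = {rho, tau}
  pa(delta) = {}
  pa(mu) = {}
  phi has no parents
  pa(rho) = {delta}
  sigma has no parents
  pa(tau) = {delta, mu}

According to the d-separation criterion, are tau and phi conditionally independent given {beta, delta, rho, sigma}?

There are 4 undirected paths between tau and phi; checking each against the conditioning set {beta, delta, rho, sigma}:
Path 1: tau → beta → alpha ← phi
  beta is a chain here and beta is conditioned on, so the path is blocked at beta.
Path 2: tau → beta ← rho → alpha ← phi
  rho is a fork here and rho is conditioned on, so the path is blocked at rho.
Path 3: tau ← delta → rho → beta → alpha ← phi
  delta is a fork here and delta is conditioned on, so the path is blocked at delta.
Path 4: tau ← delta → rho → alpha ← phi
  delta is a fork here and delta is conditioned on, so the path is blocked at delta.
Every path is blocked, so tau and phi are d-separated given {beta, delta, rho, sigma}.

Yes — tau and phi are d-separated given {beta, delta, rho, sigma}.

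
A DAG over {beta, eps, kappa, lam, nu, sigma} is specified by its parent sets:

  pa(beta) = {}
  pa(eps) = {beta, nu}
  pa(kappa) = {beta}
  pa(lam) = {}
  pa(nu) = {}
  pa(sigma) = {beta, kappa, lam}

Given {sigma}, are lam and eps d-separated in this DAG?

2 paths connect lam and eps; each must be blocked for d-separation to hold:
Path 1: lam → sigma ← kappa ← beta → eps
  sigma is a collider and sigma is conditioned on, which opens it; kappa is a chain and kappa is not conditioned on; beta is a fork and beta is not conditioned on — no node blocks this path, so it is active.
Path 2: lam → sigma ← beta → eps
  sigma is a collider and sigma is conditioned on, which opens it; beta is a fork and beta is not conditioned on — no node blocks this path, so it is active.
At least one path is unblocked, so d-separation fails.

No — lam and eps are not d-separated given {sigma}.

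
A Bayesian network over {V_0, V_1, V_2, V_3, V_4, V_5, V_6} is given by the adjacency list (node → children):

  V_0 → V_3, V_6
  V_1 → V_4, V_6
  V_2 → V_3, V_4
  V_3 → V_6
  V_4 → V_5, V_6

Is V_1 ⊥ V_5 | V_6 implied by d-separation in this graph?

We examine all 4 paths between V_1 and V_5:
  1. V_1 → V_4 → V_5 — V_4:chain[open] ⇒ active
  2. V_1 → V_6 ← V_3 ← V_2 → V_4 → V_5 — V_6:collider[open]; V_3:chain[open]; V_2:fork[open]; V_4:chain[open] ⇒ active
  3. V_1 → V_6 ← V_0 → V_3 ← V_2 → V_4 → V_5 — V_6:collider[open]; V_0:fork[open]; V_3:collider[open]; V_2:fork[open]; V_4:chain[open] ⇒ active
  4. V_1 → V_6 ← V_4 → V_5 — V_6:collider[open]; V_4:fork[open] ⇒ active
At least one path is unblocked, so d-separation fails.

No — V_1 and V_5 are not d-separated given {V_6}.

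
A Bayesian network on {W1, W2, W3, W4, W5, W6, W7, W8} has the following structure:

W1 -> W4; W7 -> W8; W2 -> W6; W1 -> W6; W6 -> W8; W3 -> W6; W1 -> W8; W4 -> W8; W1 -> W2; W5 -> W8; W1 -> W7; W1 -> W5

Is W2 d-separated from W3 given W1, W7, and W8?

No

We examine all 6 paths between W2 and W3:
Path 1: W2 → W6 ← W3
  W6 is a collider and its descendant W8 is conditioned on, which opens it — no node blocks this path, so it is active.
Path 2: W2 ← W1 → W8 ← W6 ← W3
  W1 is a fork here and W1 is conditioned on, so the path is blocked at W1.
Path 3: W2 ← W1 → W5 → W8 ← W6 ← W3
  W1 is a fork here and W1 is conditioned on, so the path is blocked at W1.
Path 4: W2 ← W1 → W7 → W8 ← W6 ← W3
  W1 is a fork here and W1 is conditioned on, so the path is blocked at W1.
Path 5: W2 ← W1 → W4 → W8 ← W6 ← W3
  W1 is a fork here and W1 is conditioned on, so the path is blocked at W1.
Path 6: W2 ← W1 → W6 ← W3
  W1 is a fork here and W1 is conditioned on, so the path is blocked at W1.
At least one path is unblocked, so d-separation fails.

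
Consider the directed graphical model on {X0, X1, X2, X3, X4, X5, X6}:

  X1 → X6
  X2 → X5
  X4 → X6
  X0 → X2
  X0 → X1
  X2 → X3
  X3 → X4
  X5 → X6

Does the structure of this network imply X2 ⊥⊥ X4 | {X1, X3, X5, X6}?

We examine all 3 paths between X2 and X4:
  1. X2 → X3 → X4 — X3:chain[blocks] ⇒ blocked
  2. X2 → X5 → X6 ← X4 — X5:chain[blocks]; X6:collider[open] ⇒ blocked
  3. X2 ← X0 → X1 → X6 ← X4 — X0:fork[open]; X1:chain[blocks]; X6:collider[open] ⇒ blocked
Every path is blocked, so X2 and X4 are d-separated given {X1, X3, X5, X6}.

Yes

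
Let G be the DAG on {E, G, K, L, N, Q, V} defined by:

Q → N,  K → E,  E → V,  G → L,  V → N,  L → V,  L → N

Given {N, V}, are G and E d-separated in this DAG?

Enumerating the 2 paths from G to E and testing each for blocking by {N, V}:
Path 1: G → L → N ← V ← E
  V is a chain here and V is conditioned on, so the path is blocked at V.
Path 2: G → L → V ← E
  L is a chain and L is not conditioned on; V is a collider and V is conditioned on, which opens it — no node blocks this path, so it is active.
Because an active path exists, G and E are not d-separated.

No — G and E are not d-separated given {N, V}.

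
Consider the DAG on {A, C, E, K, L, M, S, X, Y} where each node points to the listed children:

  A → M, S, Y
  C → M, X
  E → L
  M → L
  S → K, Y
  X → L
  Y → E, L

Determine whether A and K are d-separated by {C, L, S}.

Yes

6 paths connect A and K; each must be blocked for d-separation to hold:
Path 1: A → S → K
  S is a chain here and S is conditioned on, so the path is blocked at S.
Path 2: A → Y ← S → K
  S is a fork here and S is conditioned on, so the path is blocked at S.
Path 3: A → M ← C → X → L ← Y ← S → K
  C is a fork here and C is conditioned on, so the path is blocked at C.
Path 4: A → M ← C → X → L ← E ← Y ← S → K
  C is a fork here and C is conditioned on, so the path is blocked at C.
Path 5: A → M → L ← Y ← S → K
  S is a fork here and S is conditioned on, so the path is blocked at S.
Path 6: A → M → L ← E ← Y ← S → K
  S is a fork here and S is conditioned on, so the path is blocked at S.
Since every path is blocked, d-separation holds.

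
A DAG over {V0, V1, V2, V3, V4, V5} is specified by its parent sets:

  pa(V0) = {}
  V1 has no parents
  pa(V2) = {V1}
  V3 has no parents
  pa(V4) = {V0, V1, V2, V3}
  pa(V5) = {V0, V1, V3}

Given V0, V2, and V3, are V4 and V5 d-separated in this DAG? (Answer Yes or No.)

4 paths connect V4 and V5; each must be blocked for d-separation to hold:
  1. V4 ← V1 → V5 — V1:fork[open] ⇒ active
  2. V4 ← V2 ← V1 → V5 — V2:chain[blocks]; V1:fork[open] ⇒ blocked
  3. V4 ← V0 → V5 — V0:fork[blocks] ⇒ blocked
  4. V4 ← V3 → V5 — V3:fork[blocks] ⇒ blocked
Because an active path exists, V4 and V5 are not d-separated.

No — V4 and V5 are not d-separated given {V0, V2, V3}.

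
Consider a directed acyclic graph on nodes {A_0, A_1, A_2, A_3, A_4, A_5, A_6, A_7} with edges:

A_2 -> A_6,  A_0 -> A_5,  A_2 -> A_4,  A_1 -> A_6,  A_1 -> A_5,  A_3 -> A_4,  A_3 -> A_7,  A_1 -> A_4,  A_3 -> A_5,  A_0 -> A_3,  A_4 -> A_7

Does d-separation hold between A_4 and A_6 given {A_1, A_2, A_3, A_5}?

We examine all 6 paths between A_4 and A_6:
Path 1: A_4 → A_7 ← A_3 ← A_0 → A_5 ← A_1 → A_6
  A_7 is a collider here and neither A_7 nor any of its descendants is conditioned on, so the collider stays closed — the path is blocked at A_7.
Path 2: A_4 → A_7 ← A_3 → A_5 ← A_1 → A_6
  A_7 is a collider here and neither A_7 nor any of its descendants is conditioned on, so the collider stays closed — the path is blocked at A_7.
Path 3: A_4 ← A_1 → A_6
  A_1 is a fork here and A_1 is conditioned on, so the path is blocked at A_1.
Path 4: A_4 ← A_2 → A_6
  A_2 is a fork here and A_2 is conditioned on, so the path is blocked at A_2.
Path 5: A_4 ← A_3 ← A_0 → A_5 ← A_1 → A_6
  A_3 is a chain here and A_3 is conditioned on, so the path is blocked at A_3.
Path 6: A_4 ← A_3 → A_5 ← A_1 → A_6
  A_3 is a fork here and A_3 is conditioned on, so the path is blocked at A_3.
Every path is blocked, so A_4 and A_6 are d-separated given {A_1, A_2, A_3, A_5}.

Yes — A_4 and A_6 are d-separated given {A_1, A_2, A_3, A_5}.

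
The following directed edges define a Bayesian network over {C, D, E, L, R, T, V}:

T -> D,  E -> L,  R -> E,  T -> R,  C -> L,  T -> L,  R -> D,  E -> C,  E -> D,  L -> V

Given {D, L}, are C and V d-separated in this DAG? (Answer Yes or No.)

6 paths connect C and V; each must be blocked for d-separation to hold:
Path 1: C ← E → D ← T → L → V
  L is a chain here and L is conditioned on, so the path is blocked at L.
Path 2: C ← E → D ← R ← T → L → V
  L is a chain here and L is conditioned on, so the path is blocked at L.
Path 3: C ← E ← R → D ← T → L → V
  L is a chain here and L is conditioned on, so the path is blocked at L.
Path 4: C ← E ← R ← T → L → V
  L is a chain here and L is conditioned on, so the path is blocked at L.
Path 5: C ← E → L → V
  L is a chain here and L is conditioned on, so the path is blocked at L.
Path 6: C → L → V
  L is a chain here and L is conditioned on, so the path is blocked at L.
Since every path is blocked, d-separation holds.

Yes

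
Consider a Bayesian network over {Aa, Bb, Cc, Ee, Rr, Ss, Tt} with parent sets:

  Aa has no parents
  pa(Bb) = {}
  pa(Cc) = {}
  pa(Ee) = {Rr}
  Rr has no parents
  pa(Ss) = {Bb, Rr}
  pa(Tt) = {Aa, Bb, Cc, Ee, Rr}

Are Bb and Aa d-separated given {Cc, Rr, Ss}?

3 paths connect Bb and Aa; each must be blocked for d-separation to hold:
  1. Bb → Ss ← Rr → Ee → Tt ← Aa — Ss:collider[open]; Rr:fork[blocks]; Ee:chain[open]; Tt:collider[blocks] ⇒ blocked
  2. Bb → Ss ← Rr → Tt ← Aa — Ss:collider[open]; Rr:fork[blocks]; Tt:collider[blocks] ⇒ blocked
  3. Bb → Tt ← Aa — Tt:collider[blocks] ⇒ blocked
Since every path is blocked, d-separation holds.

Yes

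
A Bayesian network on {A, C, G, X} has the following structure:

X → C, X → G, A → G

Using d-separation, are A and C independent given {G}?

There is one path between A and C:
  1. A → G ← X → C — G:collider[open]; X:fork[open] ⇒ active
Because an active path exists, A and C are not d-separated.

No — A and C are not d-separated given {G}.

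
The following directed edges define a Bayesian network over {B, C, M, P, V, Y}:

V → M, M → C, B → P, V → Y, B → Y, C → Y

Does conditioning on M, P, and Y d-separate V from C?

There are 2 undirected paths between V and C; checking each against the conditioning set {M, P, Y}:
Path 1: V → M → C
  M is a chain here and M is conditioned on, so the path is blocked at M.
Path 2: V → Y ← C
  Y is a collider and Y is conditioned on, which opens it — no node blocks this path, so it is active.
At least one path is unblocked, so d-separation fails.

No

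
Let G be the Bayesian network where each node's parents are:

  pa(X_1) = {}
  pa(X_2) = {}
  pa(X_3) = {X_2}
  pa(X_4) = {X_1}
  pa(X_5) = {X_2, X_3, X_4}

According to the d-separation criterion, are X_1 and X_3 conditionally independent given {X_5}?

There are 2 undirected paths between X_1 and X_3; checking each against the conditioning set {X_5}:
  1. X_1 → X_4 → X_5 ← X_3 — X_4:chain[open]; X_5:collider[open] ⇒ active
  2. X_1 → X_4 → X_5 ← X_2 → X_3 — X_4:chain[open]; X_5:collider[open]; X_2:fork[open] ⇒ active
Because an active path exists, X_1 and X_3 are not d-separated.

No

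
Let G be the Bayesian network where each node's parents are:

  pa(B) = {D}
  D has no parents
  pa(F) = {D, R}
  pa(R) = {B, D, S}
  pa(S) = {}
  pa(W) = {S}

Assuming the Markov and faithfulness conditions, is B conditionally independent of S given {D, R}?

There are 3 undirected paths between B and S; checking each against the conditioning set {D, R}:
Path 1: B ← D → F ← R ← S
  D is a fork here and D is conditioned on, so the path is blocked at D.
Path 2: B ← D → R ← S
  D is a fork here and D is conditioned on, so the path is blocked at D.
Path 3: B → R ← S
  R is a collider and R is conditioned on, which opens it — no node blocks this path, so it is active.
At least one path is unblocked, so d-separation fails.

No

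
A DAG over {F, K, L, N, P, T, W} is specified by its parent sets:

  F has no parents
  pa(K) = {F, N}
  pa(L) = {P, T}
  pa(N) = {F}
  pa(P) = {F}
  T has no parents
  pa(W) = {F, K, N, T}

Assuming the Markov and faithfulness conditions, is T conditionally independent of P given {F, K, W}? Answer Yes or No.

Yes

We examine all 6 paths between T and P:
Path 1: T → L ← P
  L is a collider here and neither L nor any of its descendants is conditioned on, so the collider stays closed — the path is blocked at L.
Path 2: T → W ← N ← F → P
  F is a fork here and F is conditioned on, so the path is blocked at F.
Path 3: T → W ← N → K ← F → P
  F is a fork here and F is conditioned on, so the path is blocked at F.
Path 4: T → W ← F → P
  F is a fork here and F is conditioned on, so the path is blocked at F.
Path 5: T → W ← K ← N ← F → P
  K is a chain here and K is conditioned on, so the path is blocked at K.
Path 6: T → W ← K ← F → P
  K is a chain here and K is conditioned on, so the path is blocked at K.
Every path is blocked, so T and P are d-separated given {F, K, W}.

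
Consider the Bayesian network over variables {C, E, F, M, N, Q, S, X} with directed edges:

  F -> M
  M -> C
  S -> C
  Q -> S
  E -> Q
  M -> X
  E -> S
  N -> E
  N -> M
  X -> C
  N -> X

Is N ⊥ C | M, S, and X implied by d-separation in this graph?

Yes

We examine all 6 paths between N and C:
  1. N → X → C — X:chain[blocks] ⇒ blocked
  2. N → X ← M → C — X:collider[open]; M:fork[blocks] ⇒ blocked
  3. N → M → X → C — M:chain[blocks]; X:chain[blocks] ⇒ blocked
  4. N → M → C — M:chain[blocks] ⇒ blocked
  5. N → E → S → C — E:chain[open]; S:chain[blocks] ⇒ blocked
  6. N → E → Q → S → C — E:chain[open]; Q:chain[open]; S:chain[blocks] ⇒ blocked
Every path is blocked, so N and C are d-separated given {M, S, X}.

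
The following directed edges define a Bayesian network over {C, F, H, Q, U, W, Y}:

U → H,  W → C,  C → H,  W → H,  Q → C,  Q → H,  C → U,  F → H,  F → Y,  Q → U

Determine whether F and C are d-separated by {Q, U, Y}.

6 paths connect F and C; each must be blocked for d-separation to hold:
Path 1: F → H ← U ← C
  H is a collider here and neither H nor any of its descendants is conditioned on, so the collider stays closed — the path is blocked at H.
Path 2: F → H ← U ← Q → C
  H is a collider here and neither H nor any of its descendants is conditioned on, so the collider stays closed — the path is blocked at H.
Path 3: F → H ← C
  H is a collider here and neither H nor any of its descendants is conditioned on, so the collider stays closed — the path is blocked at H.
Path 4: F → H ← Q → U ← C
  H is a collider here and neither H nor any of its descendants is conditioned on, so the collider stays closed — the path is blocked at H.
Path 5: F → H ← Q → C
  H is a collider here and neither H nor any of its descendants is conditioned on, so the collider stays closed — the path is blocked at H.
Path 6: F → H ← W → C
  H is a collider here and neither H nor any of its descendants is conditioned on, so the collider stays closed — the path is blocked at H.
Every path is blocked, so F and C are d-separated given {Q, U, Y}.

Yes — F and C are d-separated given {Q, U, Y}.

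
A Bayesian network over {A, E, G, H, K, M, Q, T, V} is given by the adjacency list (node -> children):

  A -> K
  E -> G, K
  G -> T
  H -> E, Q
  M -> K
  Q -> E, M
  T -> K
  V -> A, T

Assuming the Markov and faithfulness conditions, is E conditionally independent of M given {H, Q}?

There are 5 undirected paths between E and M; checking each against the conditioning set {H, Q}:
Path 1: E → K ← M
  K is a collider here and neither K nor any of its descendants is conditioned on, so the collider stays closed — the path is blocked at K.
Path 2: E → G → T → K ← M
  K is a collider here and neither K nor any of its descendants is conditioned on, so the collider stays closed — the path is blocked at K.
Path 3: E → G → T ← V → A → K ← M
  T is a collider here and neither T nor any of its descendants is conditioned on, so the collider stays closed — the path is blocked at T.
Path 4: E ← Q → M
  Q is a fork here and Q is conditioned on, so the path is blocked at Q.
Path 5: E ← H → Q → M
  H is a fork here and H is conditioned on, so the path is blocked at H.
Since every path is blocked, d-separation holds.

Yes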